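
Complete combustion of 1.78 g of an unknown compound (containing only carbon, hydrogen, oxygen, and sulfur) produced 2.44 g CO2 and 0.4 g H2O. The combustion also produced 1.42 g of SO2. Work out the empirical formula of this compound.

mol C = 2.44 / 44.01 = 0.05544; mass C = 0.05544 × 12.01 = 0.6659 g
mol H = 2 × (0.4 / 18.02) = 0.04440; mass H = 0.04440 × 1.008 = 0.04475 g
mol S = 1.42 / 64.07 = 0.02216; mass S = 0.7108 g
mass O = 1.78 − (1.421) = 0.3586 g → mol O = 0.02241
Ratios (÷ 0.02216): C 2.502, H 2.003, O 1.011, S 1.000
×2: C 5.00, H 4.01, O 2.02, S 2.00 → C5H4O2S2

C5H4O2S2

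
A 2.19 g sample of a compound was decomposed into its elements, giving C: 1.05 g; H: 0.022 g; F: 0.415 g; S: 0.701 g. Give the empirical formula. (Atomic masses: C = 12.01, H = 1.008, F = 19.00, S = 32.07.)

C4HFS

C: 1.05 g ÷ 12.01 g/mol = 0.08743 mol
H: 0.022 g ÷ 1.008 g/mol = 0.02183 mol
F: 0.415 g ÷ 19.00 g/mol = 0.02184 mol
S: 0.701 g ÷ 32.07 g/mol = 0.02186 mol
Ratios (÷ 0.02183): C 4.006, H 1.000, F 1.001, S 1.002
≈ 4:1:1:1 → C4HFS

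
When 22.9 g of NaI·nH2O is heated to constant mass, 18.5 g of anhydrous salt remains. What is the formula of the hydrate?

NaI·2H2O

Mass of water lost = 22.9 − 18.5 = 4.4 g → 4.4 / 18.02 = 0.2442 mol H2O
Molar mass of NaI = 149.89 g/mol → mol NaI = 18.5 / 149.89 = 0.1234
n = 0.2442 / 0.1234 = 1.98 ≈ 2 → NaI·2H2O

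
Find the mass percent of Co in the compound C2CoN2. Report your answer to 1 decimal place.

53.1%

Molar mass = 2(12.01) + 1(58.93) + 2(14.01) = 110.970 g/mol
Mass of Co per mole = 1 × 58.93 = 58.930 g
% Co = 58.930 / 110.970 × 100 = 53.1%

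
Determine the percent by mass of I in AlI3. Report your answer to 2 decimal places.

Molar mass = 1(26.98) + 3(126.90) = 407.680 g/mol
Mass of I per mole = 3 × 126.90 = 380.700 g
% I = 380.700 / 407.680 × 100 = 93.38%

93.38%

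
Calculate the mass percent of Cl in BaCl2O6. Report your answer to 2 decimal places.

Molar mass = 1(137.33) + 2(35.45) + 6(16.00) = 304.230 g/mol
Mass of Cl per mole = 2 × 35.45 = 70.900 g
% Cl = 70.900 / 304.230 × 100 = 23.30%

23.30%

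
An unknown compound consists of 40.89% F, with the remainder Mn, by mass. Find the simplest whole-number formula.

F2Mn

Assume 100 g: 40.89 g F, 59.11 g Mn.
n(F) = 40.89/19.00 = 2.152, n(Mn) = 59.11/54.94 = 1.076
Divide by the smallest (1.076 mol Mn): F 2.000, Mn 1.000
≈ 2:1 → F2Mn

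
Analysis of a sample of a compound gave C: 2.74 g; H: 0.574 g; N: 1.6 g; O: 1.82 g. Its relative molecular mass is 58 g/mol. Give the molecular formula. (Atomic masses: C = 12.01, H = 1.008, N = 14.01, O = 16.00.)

Moles — C: 2.74 / 12.01 = 0.2281 mol; H: 0.574 / 1.008 = 0.5694 mol; N: 1.6 / 14.01 = 0.1142 mol; O: 1.82 / 16.00 = 0.1138 mol
Ratios (÷ 0.1138): C 2.006, H 5.006, N 1.004, O 1.000
≈ 2:5:1:1 → C2H5NO
Empirical-formula mass = 59.07 g/mol
n = 58 / 59.07 = 0.98 ≈ 1
Molecular formula = empirical formula = C2H5NO

C2H5NO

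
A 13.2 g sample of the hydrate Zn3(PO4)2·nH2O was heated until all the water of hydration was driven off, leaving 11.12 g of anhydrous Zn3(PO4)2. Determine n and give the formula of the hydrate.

Zn3(PO4)2·4H2O

Mass of water lost = 13.2 − 11.12 = 2.08 g → 2.08 / 18.02 = 0.1154 mol H2O
Molar mass of Zn3(PO4)2 = 386.08 g/mol → mol Zn3(PO4)2 = 11.12 / 386.08 = 0.0288
n = 0.1154 / 0.0288 = 4.01 ≈ 4 → Zn3(PO4)2·4H2O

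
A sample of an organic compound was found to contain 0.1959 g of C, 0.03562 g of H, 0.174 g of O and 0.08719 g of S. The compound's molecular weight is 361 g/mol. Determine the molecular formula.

n(C) = 0.1959/12.01 = 0.01631, n(H) = 0.03562/1.008 = 0.03534, n(O) = 0.174/16.00 = 0.01087, n(S) = 0.08719/32.07 = 0.002719
Divide by the smallest (0.002719 mol S): C 6.000, H 12.998, O 4.000, S 1.000
Ratio ≈ 6:13:4:1, so the empirical formula is C6H13O4S
Empirical-formula mass = 181.23 g/mol
n = 361 / 181.23 = 1.99 ≈ 2
Molecular formula = (C6H13O4S)×2 = C12H26O8S2

C12H26O8S2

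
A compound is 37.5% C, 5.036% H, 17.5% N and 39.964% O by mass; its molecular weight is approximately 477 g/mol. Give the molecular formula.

C15H24N6O12

Assume 100 g: 37.5 g C, 5.036 g H, 17.5 g N, 39.964 g O.
n(C) = 37.5/12.01 = 3.122, n(H) = 5.036/1.008 = 4.996, n(N) = 17.5/14.01 = 1.249, n(O) = 39.964/16.00 = 2.498
Divide by the smallest (1.249 mol N): C 2.500, H 4.000, N 1.000, O 2.000
Multiply by 2: C 5.00, H 8.00, N 2.00, O 4.00 → C5H8N2O4
Empirical-formula mass = 160.13 g/mol
n = 477 / 160.13 = 2.98 ≈ 3
Molecular formula = (C5H8N2O4)×3 = C15H24N6O12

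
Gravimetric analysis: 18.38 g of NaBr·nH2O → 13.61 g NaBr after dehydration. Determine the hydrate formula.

NaBr·2H2O

Mass of water lost = 18.38 − 13.61 = 4.77 g → 4.77 / 18.02 = 0.2647 mol H2O
Molar mass of NaBr = 102.89 g/mol → mol NaBr = 13.61 / 102.89 = 0.1323
n = 0.2647 / 0.1323 = 2.00 ≈ 2 → NaBr·2H2O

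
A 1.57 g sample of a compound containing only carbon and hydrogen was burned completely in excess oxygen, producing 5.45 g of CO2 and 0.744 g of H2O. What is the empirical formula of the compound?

C3H2

mol C = 5.45 / 44.01 = 0.1238; mass C = 0.1238 × 12.01 = 1.487 g
mol H = 2 × (0.744 / 18.02) = 0.08257; mass H = 0.08257 × 1.008 = 0.08324 g
Smallest is H at 0.08257 mol; normalising gives C 1.500, H 1.000
×2: C 3.00, H 2.00 → C3H2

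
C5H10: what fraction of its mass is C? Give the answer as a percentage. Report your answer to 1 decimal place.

Molar mass = 5(12.01) + 10(1.008) = 70.130 g/mol
Mass of C per mole = 5 × 12.01 = 60.050 g
% C = 60.050 / 70.130 × 100 = 85.6%

85.6%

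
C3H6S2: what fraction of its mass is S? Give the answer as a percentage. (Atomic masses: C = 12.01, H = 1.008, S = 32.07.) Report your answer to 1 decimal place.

Molar mass = 3(12.01) + 6(1.008) + 2(32.07) = 106.218 g/mol
Mass of S per mole = 2 × 32.07 = 64.140 g
% S = 64.140 / 106.218 × 100 = 60.4%

60.4%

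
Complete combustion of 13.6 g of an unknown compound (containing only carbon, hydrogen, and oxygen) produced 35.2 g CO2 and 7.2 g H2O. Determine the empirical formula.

mol C = 35.2 / 44.01 = 0.7998; mass C = 0.7998 × 12.01 = 9.606 g
mol H = 2 × (7.2 / 18.02) = 0.7991; mass H = 0.7991 × 1.008 = 0.8055 g
mass O = 13.6 − (10.41) = 3.189 g → mol O = 0.1993
Smallest is O at 0.1993 mol; normalising gives C 4.013, H 4.010, O 1.000
Ratio ≈ 4:4:1, so the empirical formula is C4H4O

C4H4O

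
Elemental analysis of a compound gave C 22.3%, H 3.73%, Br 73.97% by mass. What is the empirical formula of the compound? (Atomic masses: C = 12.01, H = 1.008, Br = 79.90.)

Assume 100 g: 22.3 g C, 3.73 g H, 73.97 g Br.
Moles — C: 22.3 / 12.01 = 1.857 mol; H: 3.73 / 1.008 = 3.7 mol; Br: 73.97 / 79.90 = 0.9258 mol
Smallest is Br at 0.9258 mol; normalising gives C 2.006, H 3.997, Br 1.000
Ratio ≈ 2:4:1, so the empirical formula is C2H4Br

C2H4Br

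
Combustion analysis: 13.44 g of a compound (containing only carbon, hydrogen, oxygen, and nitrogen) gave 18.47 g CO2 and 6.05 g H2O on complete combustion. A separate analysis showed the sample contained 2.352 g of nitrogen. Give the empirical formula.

C5H8N2O4

mol C = 18.47 / 44.01 = 0.4197; mass C = 0.4197 × 12.01 = 5.040 g
mol H = 2 × (6.05 / 18.02) = 0.6715; mass H = 0.6715 × 1.008 = 0.6768 g
mol N = 2.352 / 14.01 = 0.1679
mass O = 13.44 − (8.069) = 5.371 g → mol O = 0.3357
Smallest is N at 0.1679 mol; normalising gives C 2.500, H 4.000, N 1.000, O 2.000
Multiply by 2: C 5.00, H 8.00, N 2.00, O 4.00 → C5H8N2O4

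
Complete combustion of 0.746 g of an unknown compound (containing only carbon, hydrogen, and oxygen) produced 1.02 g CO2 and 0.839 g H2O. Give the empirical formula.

CH4O

mol C = 1.02 / 44.01 = 0.02318; mass C = 0.02318 × 12.01 = 0.2784 g
mol H = 2 × (0.839 / 18.02) = 0.09312; mass H = 0.09312 × 1.008 = 0.09386 g
mass O = 0.746 − (0.3722) = 0.3738 g → mol O = 0.02336
Smallest is C at 0.02318 mol; normalising gives C 1.000, H 4.018, O 1.008
→ CH4O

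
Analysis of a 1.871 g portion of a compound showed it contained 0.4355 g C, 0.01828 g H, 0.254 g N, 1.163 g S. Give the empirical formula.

C2HNS2

Moles — C: 0.4355 / 12.01 = 0.03626 mol; H: 0.01828 / 1.008 = 0.01813 mol; N: 0.254 / 14.01 = 0.01813 mol; S: 1.163 / 32.07 = 0.03626 mol
Ratios (÷ 0.01813): C 2.000, H 1.000, N 1.000, S 2.000
→ C2HNS2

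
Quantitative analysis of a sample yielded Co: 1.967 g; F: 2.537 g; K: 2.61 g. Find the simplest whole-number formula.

CoF4K2

Moles — Co: 1.967 / 58.93 = 0.03338 mol; F: 2.537 / 19.00 = 0.1335 mol; K: 2.61 / 39.10 = 0.06675 mol
Divide by the smallest (0.03338 mol Co): Co 1.000, F 4.000, K 2.000
≈ 1:4:2 → CoF4K2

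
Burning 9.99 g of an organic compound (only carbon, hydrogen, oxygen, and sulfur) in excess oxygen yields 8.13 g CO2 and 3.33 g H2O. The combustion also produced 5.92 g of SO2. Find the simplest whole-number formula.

C2H4O3S

mol C = 8.13 / 44.01 = 0.1847; mass C = 0.1847 × 12.01 = 2.219 g
mol H = 2 × (3.33 / 18.02) = 0.3696; mass H = 0.3696 × 1.008 = 0.3725 g
mol S = 5.92 / 64.07 = 0.09240; mass S = 2.963 g
mass O = 9.99 − (5.554) = 4.436 g → mol O = 0.2772
Divide by the smallest (0.0924 mol S): C 1.999, H 4.000, O 3.000, S 1.000
Ratio ≈ 2:4:3:1, so the empirical formula is C2H4O3S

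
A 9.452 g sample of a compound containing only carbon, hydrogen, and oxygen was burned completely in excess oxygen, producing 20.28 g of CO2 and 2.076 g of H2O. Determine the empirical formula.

mol C = 20.28 / 44.01 = 0.4608; mass C = 0.4608 × 12.01 = 5.534 g
mol H = 2 × (2.076 / 18.02) = 0.2304; mass H = 0.2304 × 1.008 = 0.2323 g
mass O = 9.452 − (5.767) = 3.685 g → mol O = 0.2303
Ratios (÷ 0.2303): C 2.001, H 1.000, O 1.000
Ratio ≈ 2:1:1, so the empirical formula is C2HO

C2HO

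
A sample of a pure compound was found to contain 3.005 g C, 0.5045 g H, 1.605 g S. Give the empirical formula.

C5H10S

C: 3.005 g ÷ 12.01 g/mol = 0.2502 mol
H: 0.5045 g ÷ 1.008 g/mol = 0.5005 mol
S: 1.605 g ÷ 32.07 g/mol = 0.05005 mol
Divide by the smallest (0.05005 mol S): C 4.999, H 10.001, S 1.000
Ratio ≈ 5:10:1, so the empirical formula is C5H10S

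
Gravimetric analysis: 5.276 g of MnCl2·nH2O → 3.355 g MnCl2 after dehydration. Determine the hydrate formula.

Mass of water lost = 5.276 − 3.355 = 1.921 g → 1.921 / 18.02 = 0.1066 mol H2O
Molar mass of MnCl2 = 125.84 g/mol → mol MnCl2 = 3.355 / 125.84 = 0.02666
n = 0.1066 / 0.02666 = 4.00 ≈ 4 → MnCl2·4H2O

MnCl2·4H2O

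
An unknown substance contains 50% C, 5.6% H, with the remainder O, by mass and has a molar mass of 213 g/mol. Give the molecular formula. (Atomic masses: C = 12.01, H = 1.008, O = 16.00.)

Assume 100 g: 50 g C, 5.6 g H, 44.4 g O.
Moles — C: 50 / 12.01 = 4.163 mol; H: 5.6 / 1.008 = 5.556 mol; O: 44.4 / 16.00 = 2.775 mol
Smallest is O at 2.775 mol; normalising gives C 1.500, H 2.002, O 1.000
×2: C 3.00, H 4.00, O 2.00 → C3H4O2
Empirical-formula mass = 72.06 g/mol
n = 213 / 72.06 = 2.96 ≈ 3
Molecular formula = (C3H4O2)×3 = C9H12O6

C9H12O6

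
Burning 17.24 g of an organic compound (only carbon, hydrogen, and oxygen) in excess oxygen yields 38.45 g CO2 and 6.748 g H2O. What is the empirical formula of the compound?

C7H6O3

mol C = 38.45 / 44.01 = 0.8737; mass C = 0.8737 × 12.01 = 10.49 g
mol H = 2 × (6.748 / 18.02) = 0.7489; mass H = 0.7489 × 1.008 = 0.7549 g
mass O = 17.24 − (11.25) = 5.992 g → mol O = 0.3745
Smallest is O at 0.3745 mol; normalising gives C 2.333, H 2.000, O 1.000
Multiply by 3: C 7.00, H 6.00, O 3.00 → C7H6O3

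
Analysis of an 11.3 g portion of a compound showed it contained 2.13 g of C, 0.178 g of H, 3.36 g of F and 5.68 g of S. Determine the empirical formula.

CHFS

C: 2.13 g ÷ 12.01 g/mol = 0.1774 mol
H: 0.178 g ÷ 1.008 g/mol = 0.1766 mol
F: 3.36 g ÷ 19.00 g/mol = 0.1768 mol
S: 5.68 g ÷ 32.07 g/mol = 0.1771 mol
Ratios (÷ 0.1766): C 1.004, H 1.000, F 1.001, S 1.003
Ratio ≈ 1:1:1:1, so the empirical formula is CHFS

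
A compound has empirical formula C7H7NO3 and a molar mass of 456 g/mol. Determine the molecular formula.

Empirical-formula mass = 153.14 g/mol
n = 456 / 153.14 = 2.98 ≈ 3
Molecular formula = (C7H7NO3)3 = C21H21N3O9

C21H21N3O9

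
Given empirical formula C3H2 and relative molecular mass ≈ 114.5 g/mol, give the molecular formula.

Empirical-formula mass = 38.05 g/mol
n = 114.5 / 38.05 = 3.01 ≈ 3
Molecular formula = (C3H2)3 = C9H6

C9H6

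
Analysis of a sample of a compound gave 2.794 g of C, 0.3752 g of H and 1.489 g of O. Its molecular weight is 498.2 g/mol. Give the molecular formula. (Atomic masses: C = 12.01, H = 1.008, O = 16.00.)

C: 2.794 g ÷ 12.01 g/mol = 0.2326 mol
H: 0.3752 g ÷ 1.008 g/mol = 0.3722 mol
O: 1.489 g ÷ 16.00 g/mol = 0.09306 mol
Smallest is O at 0.09306 mol; normalising gives C 2.500, H 4.000, O 1.000
Multiply by 2: C 5.00, H 8.00, O 2.00 → C5H8O2
Empirical-formula mass = 100.11 g/mol
n = 498.2 / 100.11 = 4.98 ≈ 5
Molecular formula = (C5H8O2)×5 = C25H40O10

C25H40O10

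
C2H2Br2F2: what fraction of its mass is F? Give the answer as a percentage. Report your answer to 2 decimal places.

Molar mass = 2(12.01) + 2(1.008) + 2(79.90) + 2(19.00) = 223.836 g/mol
Mass of F per mole = 2 × 19.00 = 38.000 g
% F = 38.000 / 223.836 × 100 = 16.98%

16.98%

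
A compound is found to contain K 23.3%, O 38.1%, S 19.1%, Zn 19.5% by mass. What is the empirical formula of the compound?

Assume 100 g: 23.3 g K, 38.1 g O, 19.1 g S, 19.5 g Zn.
n(K) = 23.3/39.10 = 0.5959, n(O) = 38.1/16.00 = 2.381, n(S) = 19.1/32.07 = 0.5956, n(Zn) = 19.5/65.38 = 0.2983
Divide by the smallest (0.2983 mol Zn): K 1.998, O 7.984, S 1.997, Zn 1.000
Ratio ≈ 2:8:2:1, so the empirical formula is K2O8S2Zn

K2O8S2Zn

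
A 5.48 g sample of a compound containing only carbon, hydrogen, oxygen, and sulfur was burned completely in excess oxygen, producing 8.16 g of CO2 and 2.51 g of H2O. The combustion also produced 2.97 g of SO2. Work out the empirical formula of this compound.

mol C = 8.16 / 44.01 = 0.1854; mass C = 0.1854 × 12.01 = 2.227 g
mol H = 2 × (2.51 / 18.02) = 0.2786; mass H = 0.2786 × 1.008 = 0.2808 g
mol S = 2.97 / 64.07 = 0.04636; mass S = 1.487 g
mass O = 5.48 − (3.994) = 1.486 g → mol O = 0.09286
Divide by the smallest (0.04636 mol S): C 4.000, H 6.010, O 2.003, S 1.000
Ratio ≈ 4:6:2:1, so the empirical formula is C4H6O2S

C4H6O2S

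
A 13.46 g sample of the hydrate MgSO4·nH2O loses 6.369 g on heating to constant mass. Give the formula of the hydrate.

MgSO4·6H2O

Mass of anhydrous MgSO4 = 13.46 − 6.369 = 7.091 g
mol H2O = 6.369 / 18.02 = 0.3534
Molar mass of MgSO4 = 120.38 g/mol → mol MgSO4 = 7.091 / 120.38 = 0.05891
n = 0.3534 / 0.05891 = 6.00 ≈ 6 → MgSO4·6H2O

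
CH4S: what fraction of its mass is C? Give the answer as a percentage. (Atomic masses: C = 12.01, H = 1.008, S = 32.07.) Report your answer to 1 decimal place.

25.0%

Molar mass = 1(12.01) + 4(1.008) + 1(32.07) = 48.112 g/mol
Mass of C per mole = 1 × 12.01 = 12.010 g
% C = 12.010 / 48.112 × 100 = 25.0%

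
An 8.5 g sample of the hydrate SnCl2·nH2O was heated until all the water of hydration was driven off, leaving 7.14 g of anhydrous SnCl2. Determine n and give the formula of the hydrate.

SnCl2·2H2O

Mass of water lost = 8.5 − 7.14 = 1.36 g → 1.36 / 18.02 = 0.07547 mol H2O
Molar mass of SnCl2 = 189.61 g/mol → mol SnCl2 = 7.14 / 189.61 = 0.03766
n = 0.07547 / 0.03766 = 2.00 ≈ 2 → SnCl2·2H2O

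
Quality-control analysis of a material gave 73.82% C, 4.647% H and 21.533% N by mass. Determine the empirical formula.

C4H3N

Assume 100 g: 73.82 g C, 4.647 g H, 21.533 g N.
C: 73.82 g ÷ 12.01 g/mol = 6.147 mol
H: 4.647 g ÷ 1.008 g/mol = 4.61 mol
N: 21.533 g ÷ 14.01 g/mol = 1.537 mol
Smallest is N at 1.537 mol; normalising gives C 3.999, H 2.999, N 1.000
≈ 4:3:1 → C4H3N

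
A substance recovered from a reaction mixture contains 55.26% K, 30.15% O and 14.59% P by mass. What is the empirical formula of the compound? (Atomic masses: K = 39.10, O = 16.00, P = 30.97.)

Assume 100 g: 55.26 g K, 30.15 g O, 14.59 g P.
n(K) = 55.26/39.10 = 1.413, n(O) = 30.15/16.00 = 1.884, n(P) = 14.59/30.97 = 0.4711
Divide by the smallest (0.4711 mol P): K 3.000, O 4.000, P 1.000
→ K3O4P

K3O4P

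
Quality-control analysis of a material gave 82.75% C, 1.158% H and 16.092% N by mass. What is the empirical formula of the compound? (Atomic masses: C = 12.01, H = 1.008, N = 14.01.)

C6HN

Assume 100 g: 82.75 g C, 1.158 g H, 16.092 g N.
C: 82.75 g ÷ 12.01 g/mol = 6.89 mol
H: 1.158 g ÷ 1.008 g/mol = 1.149 mol
N: 16.092 g ÷ 14.01 g/mol = 1.149 mol
Smallest is N at 1.149 mol; normalising gives C 5.999, H 1.000, N 1.000
≈ 6:1:1 → C6HN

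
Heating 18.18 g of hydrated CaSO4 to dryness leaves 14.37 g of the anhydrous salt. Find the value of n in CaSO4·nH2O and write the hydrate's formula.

CaSO4·2H2O

Mass of water lost = 18.18 − 14.37 = 3.81 g → 3.81 / 18.02 = 0.2114 mol H2O
Molar mass of CaSO4 = 136.15 g/mol → mol CaSO4 = 14.37 / 136.15 = 0.1055
n = 0.2114 / 0.1055 = 2.00 ≈ 2 → CaSO4·2H2O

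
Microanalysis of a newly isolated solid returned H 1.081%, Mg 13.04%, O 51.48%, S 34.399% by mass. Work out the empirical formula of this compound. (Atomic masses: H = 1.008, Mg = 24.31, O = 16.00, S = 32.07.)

H2MgO6S2

Assume 100 g: 1.081 g H, 13.04 g Mg, 51.48 g O, 34.399 g S.
n(H) = 1.081/1.008 = 1.072, n(Mg) = 13.04/24.31 = 0.5364, n(O) = 51.48/16.00 = 3.217, n(S) = 34.399/32.07 = 1.073
Smallest is Mg at 0.5364 mol; normalising gives H 1.999, Mg 1.000, O 5.998, S 2.000
→ H2MgO6S2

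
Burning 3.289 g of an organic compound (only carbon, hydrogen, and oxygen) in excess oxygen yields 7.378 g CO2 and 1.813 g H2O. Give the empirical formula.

mol C = 7.378 / 44.01 = 0.1676; mass C = 0.1676 × 12.01 = 2.013 g
mol H = 2 × (1.813 / 18.02) = 0.2012; mass H = 0.2012 × 1.008 = 0.2028 g
mass O = 3.289 − (2.216) = 1.073 g → mol O = 0.06705
Ratios (÷ 0.06705): C 2.500, H 3.001, O 1.000
Multiply by 2: C 5.00, H 6.00, O 2.00 → C5H6O2

C5H6O2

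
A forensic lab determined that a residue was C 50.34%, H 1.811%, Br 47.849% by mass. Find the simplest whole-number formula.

Assume 100 g: 50.34 g C, 1.811 g H, 47.849 g Br.
n(C) = 50.34/12.01 = 4.192, n(H) = 1.811/1.008 = 1.797, n(Br) = 47.849/79.90 = 0.5989
Ratios (÷ 0.5989): C 6.999, H 3.000, Br 1.000
Ratio ≈ 7:3:1, so the empirical formula is C7H3Br

C7H3Br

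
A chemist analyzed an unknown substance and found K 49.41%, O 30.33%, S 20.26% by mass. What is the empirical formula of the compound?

K2O3S

Assume 100 g: 49.41 g K, 30.33 g O, 20.26 g S.
K: 49.41 g ÷ 39.10 g/mol = 1.264 mol
O: 30.33 g ÷ 16.00 g/mol = 1.896 mol
S: 20.26 g ÷ 32.07 g/mol = 0.6317 mol
Smallest is S at 0.6317 mol; normalising gives K 2.000, O 3.001, S 1.000
Ratio ≈ 2:3:1, so the empirical formula is K2O3S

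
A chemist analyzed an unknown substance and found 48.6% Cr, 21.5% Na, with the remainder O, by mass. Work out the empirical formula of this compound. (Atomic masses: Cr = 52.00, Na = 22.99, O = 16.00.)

Assume 100 g: 48.6 g Cr, 21.5 g Na, 29.9 g O.
Moles — Cr: 48.6 / 52.00 = 0.9346 mol; Na: 21.5 / 22.99 = 0.9352 mol; O: 29.9 / 16.00 = 1.869 mol
Smallest is Cr at 0.9346 mol; normalising gives Cr 1.000, Na 1.001, O 1.999
Ratio ≈ 1:1:2, so the empirical formula is CrNaO2

CrNaO2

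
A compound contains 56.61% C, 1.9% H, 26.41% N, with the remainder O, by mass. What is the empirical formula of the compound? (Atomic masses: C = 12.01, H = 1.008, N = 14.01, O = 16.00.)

Assume 100 g: 56.61 g C, 1.9 g H, 26.41 g N, 15.08 g O.
Moles — C: 56.61 / 12.01 = 4.714 mol; H: 1.9 / 1.008 = 1.885 mol; N: 26.41 / 14.01 = 1.885 mol; O: 15.08 / 16.00 = 0.9425 mol
Ratios (÷ 0.9425): C 5.001, H 2.000, N 2.000, O 1.000
≈ 5:2:2:1 → C5H2N2O

C5H2N2O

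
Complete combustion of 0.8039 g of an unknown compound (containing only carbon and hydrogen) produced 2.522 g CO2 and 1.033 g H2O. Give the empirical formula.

CH2

mol C = 2.522 / 44.01 = 0.05731; mass C = 0.05731 × 12.01 = 0.6882 g
mol H = 2 × (1.033 / 18.02) = 0.1147; mass H = 0.1147 × 1.008 = 0.1156 g
Ratios (÷ 0.05731): C 1.000, H 2.001
Ratio ≈ 1:2, so the empirical formula is CH2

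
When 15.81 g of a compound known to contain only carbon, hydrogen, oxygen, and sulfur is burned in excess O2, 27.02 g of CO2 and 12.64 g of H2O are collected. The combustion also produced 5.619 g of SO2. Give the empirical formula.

mol C = 27.02 / 44.01 = 0.6140; mass C = 0.6140 × 12.01 = 7.374 g
mol H = 2 × (12.64 / 18.02) = 1.403; mass H = 1.403 × 1.008 = 1.414 g
mol S = 5.619 / 64.07 = 0.08770; mass S = 2.813 g
mass O = 15.81 − (11.60) = 4.210 g → mol O = 0.2631
Smallest is S at 0.0877 mol; normalising gives C 7.001, H 15.996, O 3.000, S 1.000
Ratio ≈ 7:16:3:1, so the empirical formula is C7H16O3S

C7H16O3S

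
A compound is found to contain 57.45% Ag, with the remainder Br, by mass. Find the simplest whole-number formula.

AgBr

Assume 100 g: 57.45 g Ag, 42.55 g Br.
n(Ag) = 57.45/107.87 = 0.5326, n(Br) = 42.55/79.90 = 0.5325
Ratios (÷ 0.5325): Ag 1.000, Br 1.000
≈ 1:1 → AgBr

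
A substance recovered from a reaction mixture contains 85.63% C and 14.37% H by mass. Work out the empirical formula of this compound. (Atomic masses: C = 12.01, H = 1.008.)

CH2

Assume 100 g: 85.63 g C, 14.37 g H.
Moles — C: 85.63 / 12.01 = 7.13 mol; H: 14.37 / 1.008 = 14.26 mol
Ratios (÷ 7.13): C 1.000, H 1.999
→ CH2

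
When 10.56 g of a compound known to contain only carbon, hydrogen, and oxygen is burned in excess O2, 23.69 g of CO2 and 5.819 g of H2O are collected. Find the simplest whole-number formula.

C5H6O2

mol C = 23.69 / 44.01 = 0.5383; mass C = 0.5383 × 12.01 = 6.465 g
mol H = 2 × (5.819 / 18.02) = 0.6458; mass H = 0.6458 × 1.008 = 0.6510 g
mass O = 10.56 − (7.116) = 3.444 g → mol O = 0.2153
Smallest is O at 0.2153 mol; normalising gives C 2.501, H 3.000, O 1.000
Multiply by 2: C 5.00, H 6.00, O 2.00 → C5H6O2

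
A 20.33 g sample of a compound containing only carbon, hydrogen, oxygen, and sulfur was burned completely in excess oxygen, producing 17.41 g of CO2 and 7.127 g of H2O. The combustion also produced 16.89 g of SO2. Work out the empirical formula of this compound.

mol C = 17.41 / 44.01 = 0.3956; mass C = 0.3956 × 12.01 = 4.751 g
mol H = 2 × (7.127 / 18.02) = 0.7910; mass H = 0.7910 × 1.008 = 0.7973 g
mol S = 16.89 / 64.07 = 0.2636; mass S = 8.454 g
mass O = 20.33 − (14.00) = 6.327 g → mol O = 0.3955
Ratios (÷ 0.2636): C 1.501, H 3.001, O 1.500, S 1.000
×2: C 3.00, H 6.00, O 3.00, S 2.00 → C3H6O3S2

C3H6O3S2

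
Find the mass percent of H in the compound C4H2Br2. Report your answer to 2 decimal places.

Molar mass = 4(12.01) + 2(1.008) + 2(79.90) = 209.856 g/mol
Mass of H per mole = 2 × 1.008 = 2.016 g
% H = 2.016 / 209.856 × 100 = 0.96%

0.96%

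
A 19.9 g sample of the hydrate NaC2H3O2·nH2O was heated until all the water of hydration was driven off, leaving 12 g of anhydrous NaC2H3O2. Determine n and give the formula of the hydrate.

NaC2H3O2·3H2O

Mass of water lost = 19.9 − 12 = 7.9 g → 7.9 / 18.02 = 0.4384 mol H2O
Molar mass of NaC2H3O2 = 82.03 g/mol → mol NaC2H3O2 = 12 / 82.03 = 0.1463
n = 0.4384 / 0.1463 = 3.00 ≈ 3 → NaC2H3O2·3H2O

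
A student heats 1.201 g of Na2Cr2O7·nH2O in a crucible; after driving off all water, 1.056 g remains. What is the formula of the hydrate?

Mass of water lost = 1.201 − 1.056 = 0.145 g → 0.145 / 18.02 = 0.008047 mol H2O
Molar mass of Na2Cr2O7 = 261.98 g/mol → mol Na2Cr2O7 = 1.056 / 261.98 = 0.004031
n = 0.008047 / 0.004031 = 2.00 ≈ 2 → Na2Cr2O7·2H2O

Na2Cr2O7·2H2O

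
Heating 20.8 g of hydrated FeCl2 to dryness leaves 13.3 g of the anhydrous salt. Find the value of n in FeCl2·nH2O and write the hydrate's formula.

Mass of water lost = 20.8 − 13.3 = 7.5 g → 7.5 / 18.02 = 0.4162 mol H2O
Molar mass of FeCl2 = 126.75 g/mol → mol FeCl2 = 13.3 / 126.75 = 0.1049
n = 0.4162 / 0.1049 = 3.97 ≈ 4 → FeCl2·4H2O

FeCl2·4H2O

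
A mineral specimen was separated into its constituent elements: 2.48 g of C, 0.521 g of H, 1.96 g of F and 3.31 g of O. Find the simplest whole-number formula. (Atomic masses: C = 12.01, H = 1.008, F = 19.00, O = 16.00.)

C2H5FO2

C: 2.48 g ÷ 12.01 g/mol = 0.2065 mol
H: 0.521 g ÷ 1.008 g/mol = 0.5169 mol
F: 1.96 g ÷ 19.00 g/mol = 0.1032 mol
O: 3.31 g ÷ 16.00 g/mol = 0.2069 mol
Ratios (÷ 0.1032): C 2.002, H 5.010, F 1.000, O 2.005
Ratio ≈ 2:5:1:2, so the empirical formula is C2H5FO2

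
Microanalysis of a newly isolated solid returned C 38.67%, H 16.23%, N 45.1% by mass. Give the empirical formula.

CH5N

Assume 100 g: 38.67 g C, 16.23 g H, 45.1 g N.
n(C) = 38.67/12.01 = 3.22, n(H) = 16.23/1.008 = 16.1, n(N) = 45.1/14.01 = 3.219
Smallest is N at 3.219 mol; normalising gives C 1.000, H 5.002, N 1.000
Ratio ≈ 1:5:1, so the empirical formula is CH5N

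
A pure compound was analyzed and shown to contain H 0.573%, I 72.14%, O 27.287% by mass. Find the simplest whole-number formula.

HIO3

Assume 100 g: 0.573 g H, 72.14 g I, 27.287 g O.
Moles — H: 0.573 / 1.008 = 0.5685 mol; I: 72.14 / 126.90 = 0.5685 mol; O: 27.287 / 16.00 = 1.705 mol
Divide by the smallest (0.5685 mol H): H 1.000, I 1.000, O 3.000
→ HIO3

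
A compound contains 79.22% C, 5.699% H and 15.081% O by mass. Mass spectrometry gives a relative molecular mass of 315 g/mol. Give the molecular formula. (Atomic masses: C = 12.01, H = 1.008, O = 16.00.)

C21H18O3

Assume 100 g: 79.22 g C, 5.699 g H, 15.081 g O.
n(C) = 79.22/12.01 = 6.596, n(H) = 5.699/1.008 = 5.654, n(O) = 15.081/16.00 = 0.9426
Smallest is O at 0.9426 mol; normalising gives C 6.998, H 5.998, O 1.000
≈ 7:6:1 → C7H6O
Empirical-formula mass = 106.12 g/mol
n = 315 / 106.12 = 2.97 ≈ 3
Molecular formula = (C7H6O)×3 = C21H18O3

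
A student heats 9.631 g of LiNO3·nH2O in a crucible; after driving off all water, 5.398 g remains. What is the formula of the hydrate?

Mass of water lost = 9.631 − 5.398 = 4.233 g → 4.233 / 18.02 = 0.2349 mol H2O
Molar mass of LiNO3 = 68.95 g/mol → mol LiNO3 = 5.398 / 68.95 = 0.07829
n = 0.2349 / 0.07829 = 3.00 ≈ 3 → LiNO3·3H2O

LiNO3·3H2O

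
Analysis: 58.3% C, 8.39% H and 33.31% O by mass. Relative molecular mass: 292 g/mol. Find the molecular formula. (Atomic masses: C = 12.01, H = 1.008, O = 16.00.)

Assume 100 g: 58.3 g C, 8.39 g H, 33.31 g O.
Moles — C: 58.3 / 12.01 = 4.854 mol; H: 8.39 / 1.008 = 8.323 mol; O: 33.31 / 16.00 = 2.082 mol
Ratios (÷ 2.082): C 2.332, H 3.998, O 1.000
Scaling by 3: C 7.00, H 11.99, O 3.00 → C7H12O3
Empirical-formula mass = 144.17 g/mol
n = 292 / 144.17 = 2.03 ≈ 2
Molecular formula = (C7H12O3)×2 = C14H24O6

C14H24O6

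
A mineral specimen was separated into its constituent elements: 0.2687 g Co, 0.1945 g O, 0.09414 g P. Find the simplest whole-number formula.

Moles — Co: 0.2687 / 58.93 = 0.00456 mol; O: 0.1945 / 16.00 = 0.01216 mol; P: 0.09414 / 30.97 = 0.00304 mol
Divide by the smallest (0.00304 mol P): Co 1.500, O 3.999, P 1.000
Scaling by 2: Co 3.00, O 8.00, P 2.00 → Co3O8P2

Co3O8P2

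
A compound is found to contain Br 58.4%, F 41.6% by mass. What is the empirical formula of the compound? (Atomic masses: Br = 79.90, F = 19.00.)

Assume 100 g: 58.4 g Br, 41.6 g F.
n(Br) = 58.4/79.90 = 0.7309, n(F) = 41.6/19.00 = 2.189
Ratios (÷ 0.7309): Br 1.000, F 2.996
≈ 1:3 → BrF3

BrF3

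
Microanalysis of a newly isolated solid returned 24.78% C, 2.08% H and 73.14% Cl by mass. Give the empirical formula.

Assume 100 g: 24.78 g C, 2.08 g H, 73.14 g Cl.
n(C) = 24.78/12.01 = 2.063, n(H) = 2.08/1.008 = 2.063, n(Cl) = 73.14/35.45 = 2.063
Ratios (÷ 2.063): C 1.000, H 1.000, Cl 1.000
≈ 1:1:1 → CHCl

CHCl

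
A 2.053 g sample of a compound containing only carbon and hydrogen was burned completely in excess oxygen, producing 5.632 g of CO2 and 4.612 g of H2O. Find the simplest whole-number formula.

CH4

mol C = 5.632 / 44.01 = 0.1280; mass C = 0.1280 × 12.01 = 1.537 g
mol H = 2 × (4.612 / 18.02) = 0.5119; mass H = 0.5119 × 1.008 = 0.5160 g
Ratios (÷ 0.128): C 1.000, H 4.000
→ CH4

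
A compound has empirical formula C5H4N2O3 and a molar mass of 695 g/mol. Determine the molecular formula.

Empirical-formula mass = 140.10 g/mol
n = 695 / 140.10 = 4.96 ≈ 5
Molecular formula = (C5H4N2O3)5 = C25H20N10O15

C25H20N10O15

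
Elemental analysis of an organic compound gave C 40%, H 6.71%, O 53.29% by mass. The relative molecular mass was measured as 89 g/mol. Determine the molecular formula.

Assume 100 g: 40 g C, 6.71 g H, 53.29 g O.
Moles — C: 40 / 12.01 = 3.331 mol; H: 6.71 / 1.008 = 6.657 mol; O: 53.29 / 16.00 = 3.331 mol
Smallest is C at 3.331 mol; normalising gives C 1.000, H 1.999, O 1.000
Ratio ≈ 1:2:1, so the empirical formula is CH2O
Empirical-formula mass = 30.03 g/mol
n = 89 / 30.03 = 2.96 ≈ 3
Molecular formula = (CH2O)×3 = C3H6O3

C3H6O3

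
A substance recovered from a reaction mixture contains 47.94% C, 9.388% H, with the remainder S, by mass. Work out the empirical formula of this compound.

Assume 100 g: 47.94 g C, 9.388 g H, 42.672 g S.
Moles — C: 47.94 / 12.01 = 3.992 mol; H: 9.388 / 1.008 = 9.313 mol; S: 42.672 / 32.07 = 1.331 mol
Ratios (÷ 1.331): C 3.000, H 7.000, S 1.000
≈ 3:7:1 → C3H7S

C3H7S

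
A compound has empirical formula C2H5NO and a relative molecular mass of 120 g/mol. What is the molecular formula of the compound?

Empirical-formula mass = 59.07 g/mol
n = 120 / 59.07 = 2.03 ≈ 2
Molecular formula = (C2H5NO)2 = C4H10N2O2

C4H10N2O2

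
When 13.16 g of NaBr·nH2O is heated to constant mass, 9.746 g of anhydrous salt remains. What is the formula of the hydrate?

Mass of water lost = 13.16 − 9.746 = 3.414 g → 3.414 / 18.02 = 0.1895 mol H2O
Molar mass of NaBr = 102.89 g/mol → mol NaBr = 9.746 / 102.89 = 0.09472
n = 0.1895 / 0.09472 = 2.00 ≈ 2 → NaBr·2H2O

NaBr·2H2O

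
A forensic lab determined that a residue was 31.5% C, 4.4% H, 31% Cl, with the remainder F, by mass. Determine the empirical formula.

C3H5ClF2

Assume 100 g: 31.5 g C, 4.4 g H, 31 g Cl, 33.1 g F.
n(C) = 31.5/12.01 = 2.623, n(H) = 4.4/1.008 = 4.365, n(Cl) = 31/35.45 = 0.8745, n(F) = 33.1/19.00 = 1.742
Divide by the smallest (0.8745 mol Cl): C 2.999, H 4.992, Cl 1.000, F 1.992
Ratio ≈ 3:5:1:2, so the empirical formula is C3H5ClF2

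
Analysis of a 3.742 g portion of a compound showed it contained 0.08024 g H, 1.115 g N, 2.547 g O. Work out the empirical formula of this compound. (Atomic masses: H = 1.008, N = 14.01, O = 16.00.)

H: 0.08024 g ÷ 1.008 g/mol = 0.0796 mol
N: 1.115 g ÷ 14.01 g/mol = 0.07959 mol
O: 2.547 g ÷ 16.00 g/mol = 0.1592 mol
Ratios (÷ 0.07959): H 1.000, N 1.000, O 2.000
≈ 1:1:2 → HNO2

HNO2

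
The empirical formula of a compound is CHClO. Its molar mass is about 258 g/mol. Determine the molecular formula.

C4H4Cl4O4

Empirical-formula mass = 64.47 g/mol
n = 258 / 64.47 = 4.00 ≈ 4
Molecular formula = (CHClO)4 = C4H4Cl4O4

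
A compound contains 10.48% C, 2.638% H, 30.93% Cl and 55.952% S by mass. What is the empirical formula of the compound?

Assume 100 g: 10.48 g C, 2.638 g H, 30.93 g Cl, 55.952 g S.
C: 10.48 g ÷ 12.01 g/mol = 0.8726 mol
H: 2.638 g ÷ 1.008 g/mol = 2.617 mol
Cl: 30.93 g ÷ 35.45 g/mol = 0.8725 mol
S: 55.952 g ÷ 32.07 g/mol = 1.745 mol
Smallest is Cl at 0.8725 mol; normalising gives C 1.000, H 3.000, Cl 1.000, S 2.000
Ratio ≈ 1:3:1:2, so the empirical formula is CH3ClS2

CH3ClS2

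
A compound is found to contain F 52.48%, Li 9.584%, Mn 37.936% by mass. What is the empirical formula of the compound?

Assume 100 g: 52.48 g F, 9.584 g Li, 37.936 g Mn.
F: 52.48 g ÷ 19.00 g/mol = 2.762 mol
Li: 9.584 g ÷ 6.94 g/mol = 1.381 mol
Mn: 37.936 g ÷ 54.94 g/mol = 0.6905 mol
Smallest is Mn at 0.6905 mol; normalising gives F 4.000, Li 2.000, Mn 1.000
≈ 4:2:1 → F4Li2Mn

F4Li2Mn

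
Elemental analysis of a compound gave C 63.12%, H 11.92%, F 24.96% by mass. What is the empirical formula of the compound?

C4H9F

Assume 100 g: 63.12 g C, 11.92 g H, 24.96 g F.
C: 63.12 g ÷ 12.01 g/mol = 5.256 mol
H: 11.92 g ÷ 1.008 g/mol = 11.83 mol
F: 24.96 g ÷ 19.00 g/mol = 1.314 mol
Ratios (÷ 1.314): C 4.001, H 9.002, F 1.000
→ C4H9F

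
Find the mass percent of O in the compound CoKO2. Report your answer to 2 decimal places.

24.61%

Molar mass = 1(58.93) + 1(39.10) + 2(16.00) = 130.030 g/mol
Mass of O per mole = 2 × 16.00 = 32.000 g
% O = 32.000 / 130.030 × 100 = 24.61%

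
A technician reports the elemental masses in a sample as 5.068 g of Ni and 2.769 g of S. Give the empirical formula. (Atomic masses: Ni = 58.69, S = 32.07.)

Moles — Ni: 5.068 / 58.69 = 0.08635 mol; S: 2.769 / 32.07 = 0.08634 mol
Smallest is S at 0.08634 mol; normalising gives Ni 1.000, S 1.000
→ NiS

NiS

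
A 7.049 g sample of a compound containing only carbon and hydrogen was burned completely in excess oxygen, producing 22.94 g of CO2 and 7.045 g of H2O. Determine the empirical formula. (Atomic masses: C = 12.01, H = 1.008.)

C2H3

mol C = 22.94 / 44.01 = 0.5212; mass C = 0.5212 × 12.01 = 6.260 g
mol H = 2 × (7.045 / 18.02) = 0.7819; mass H = 0.7819 × 1.008 = 0.7882 g
Ratios (÷ 0.5212): C 1.000, H 1.500
Multiply by 2: C 2.00, H 3.00 → C2H3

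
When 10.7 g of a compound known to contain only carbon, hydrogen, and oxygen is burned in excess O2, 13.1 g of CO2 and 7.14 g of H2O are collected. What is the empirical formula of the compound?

mol C = 13.1 / 44.01 = 0.2977; mass C = 0.2977 × 12.01 = 3.575 g
mol H = 2 × (7.14 / 18.02) = 0.7925; mass H = 0.7925 × 1.008 = 0.7988 g
mass O = 10.7 − (4.374) = 6.326 g → mol O = 0.3954
Smallest is C at 0.2977 mol; normalising gives C 1.000, H 2.662, O 1.328
Scaling by 3: C 3.00, H 7.99, O 3.99 → C3H8O4

C3H8O4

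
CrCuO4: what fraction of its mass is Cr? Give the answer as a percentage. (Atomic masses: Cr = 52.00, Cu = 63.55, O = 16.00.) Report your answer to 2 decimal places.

28.96%

Molar mass = 1(52.00) + 1(63.55) + 4(16.00) = 179.550 g/mol
Mass of Cr per mole = 1 × 52.00 = 52.000 g
% Cr = 52.000 / 179.550 × 100 = 28.96%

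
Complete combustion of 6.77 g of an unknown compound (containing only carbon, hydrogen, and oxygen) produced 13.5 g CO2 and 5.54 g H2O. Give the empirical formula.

mol C = 13.5 / 44.01 = 0.3067; mass C = 0.3067 × 12.01 = 3.684 g
mol H = 2 × (5.54 / 18.02) = 0.6149; mass H = 0.6149 × 1.008 = 0.6198 g
mass O = 6.77 − (4.304) = 2.466 g → mol O = 0.1541
Ratios (÷ 0.1541): C 1.990, H 3.989, O 1.000
≈ 2:4:1 → C2H4O

C2H4O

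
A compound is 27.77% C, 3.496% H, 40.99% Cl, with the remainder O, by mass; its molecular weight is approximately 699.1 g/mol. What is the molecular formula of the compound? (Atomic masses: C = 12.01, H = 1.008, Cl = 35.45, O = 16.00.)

C16H24Cl8O12

Assume 100 g: 27.77 g C, 3.496 g H, 40.99 g Cl, 27.744 g O.
Moles — C: 27.77 / 12.01 = 2.312 mol; H: 3.496 / 1.008 = 3.468 mol; Cl: 40.99 / 35.45 = 1.156 mol; O: 27.744 / 16.00 = 1.734 mol
Divide by the smallest (1.156 mol Cl): C 2.000, H 3.000, Cl 1.000, O 1.500
Multiply by 2: C 4.00, H 6.00, Cl 2.00, O 3.00 → C4H6Cl2O3
Empirical-formula mass = 172.99 g/mol
n = 699.1 / 172.99 = 4.04 ≈ 4
Molecular formula = (C4H6Cl2O3)×4 = C16H24Cl8O12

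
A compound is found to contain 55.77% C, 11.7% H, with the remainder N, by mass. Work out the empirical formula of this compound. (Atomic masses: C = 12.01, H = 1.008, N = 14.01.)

C2H5N

Assume 100 g: 55.77 g C, 11.7 g H, 32.53 g N.
C: 55.77 g ÷ 12.01 g/mol = 4.644 mol
H: 11.7 g ÷ 1.008 g/mol = 11.61 mol
N: 32.53 g ÷ 14.01 g/mol = 2.322 mol
Smallest is N at 2.322 mol; normalising gives C 2.000, H 4.999, N 1.000
→ C2H5N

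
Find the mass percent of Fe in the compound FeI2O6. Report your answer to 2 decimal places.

13.77%

Molar mass = 1(55.85) + 2(126.90) + 6(16.00) = 405.650 g/mol
Mass of Fe per mole = 1 × 55.85 = 55.850 g
% Fe = 55.850 / 405.650 × 100 = 13.77%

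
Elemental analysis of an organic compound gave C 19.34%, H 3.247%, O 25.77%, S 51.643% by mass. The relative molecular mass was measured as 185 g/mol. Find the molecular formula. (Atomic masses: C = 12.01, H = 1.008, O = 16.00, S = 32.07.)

Assume 100 g: 19.34 g C, 3.247 g H, 25.77 g O, 51.643 g S.
Moles — C: 19.34 / 12.01 = 1.61 mol; H: 3.247 / 1.008 = 3.221 mol; O: 25.77 / 16.00 = 1.611 mol; S: 51.643 / 32.07 = 1.61 mol
Divide by the smallest (1.61 mol S): C 1.000, H 2.000, O 1.000, S 1.000
→ CH2OS
Empirical-formula mass = 62.10 g/mol
n = 185 / 62.10 = 2.98 ≈ 3
Molecular formula = (CH2OS)×3 = C3H6O3S3

C3H6O3S3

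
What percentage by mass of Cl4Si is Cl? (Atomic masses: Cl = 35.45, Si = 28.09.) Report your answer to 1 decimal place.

Molar mass = 4(35.45) + 1(28.09) = 169.890 g/mol
Mass of Cl per mole = 4 × 35.45 = 141.800 g
% Cl = 141.800 / 169.890 × 100 = 83.5%

83.5%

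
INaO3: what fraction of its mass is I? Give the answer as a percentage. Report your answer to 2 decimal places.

64.13%

Molar mass = 1(126.90) + 1(22.99) + 3(16.00) = 197.890 g/mol
Mass of I per mole = 1 × 126.90 = 126.900 g
% I = 126.900 / 197.890 × 100 = 64.13%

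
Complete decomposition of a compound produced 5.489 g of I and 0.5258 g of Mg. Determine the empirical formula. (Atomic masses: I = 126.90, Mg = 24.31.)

n(I) = 5.489/126.90 = 0.04325, n(Mg) = 0.5258/24.31 = 0.02163
Divide by the smallest (0.02163 mol Mg): I 2.000, Mg 1.000
Ratio ≈ 2:1, so the empirical formula is I2Mg

I2Mg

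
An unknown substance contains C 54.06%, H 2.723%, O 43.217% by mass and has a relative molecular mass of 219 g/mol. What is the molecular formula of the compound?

Assume 100 g: 54.06 g C, 2.723 g H, 43.217 g O.
n(C) = 54.06/12.01 = 4.501, n(H) = 2.723/1.008 = 2.701, n(O) = 43.217/16.00 = 2.701
Divide by the smallest (2.701 mol O): C 1.666, H 1.000, O 1.000
Multiply by 3: C 5.00, H 3.00, O 3.00 → C5H3O3
Empirical-formula mass = 111.07 g/mol
n = 219 / 111.07 = 1.97 ≈ 2
Molecular formula = (C5H3O3)×2 = C10H6O6

C10H6O6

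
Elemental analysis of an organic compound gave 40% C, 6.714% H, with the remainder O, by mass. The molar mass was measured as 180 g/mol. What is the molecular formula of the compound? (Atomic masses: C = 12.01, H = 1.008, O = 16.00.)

Assume 100 g: 40 g C, 6.714 g H, 53.286 g O.
n(C) = 40/12.01 = 3.331, n(H) = 6.714/1.008 = 6.661, n(O) = 53.286/16.00 = 3.33
Divide by the smallest (3.33 mol O): C 1.000, H 2.000, O 1.000
→ CH2O
Empirical-formula mass = 30.03 g/mol
n = 180 / 30.03 = 5.99 ≈ 6
Molecular formula = (CH2O)×6 = C6H12O6

C6H12O6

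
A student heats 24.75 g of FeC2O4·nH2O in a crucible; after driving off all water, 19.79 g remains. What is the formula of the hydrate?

FeC2O4·2H2O

Mass of water lost = 24.75 − 19.79 = 4.96 g → 4.96 / 18.02 = 0.2752 mol H2O
Molar mass of FeC2O4 = 143.87 g/mol → mol FeC2O4 = 19.79 / 143.87 = 0.1376
n = 0.2752 / 0.1376 = 2.00 ≈ 2 → FeC2O4·2H2O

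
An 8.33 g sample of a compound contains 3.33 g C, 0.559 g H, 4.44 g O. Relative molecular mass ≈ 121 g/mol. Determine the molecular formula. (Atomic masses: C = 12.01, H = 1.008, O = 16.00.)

n(C) = 3.33/12.01 = 0.2773, n(H) = 0.559/1.008 = 0.5546, n(O) = 4.44/16.00 = 0.2775
Smallest is C at 0.2773 mol; normalising gives C 1.000, H 2.000, O 1.001
Ratio ≈ 1:2:1, so the empirical formula is CH2O
Empirical-formula mass = 30.03 g/mol
n = 121 / 30.03 = 4.03 ≈ 4
Molecular formula = (CH2O)×4 = C4H8O4

C4H8O4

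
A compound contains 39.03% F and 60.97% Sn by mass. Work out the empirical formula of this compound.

F4Sn

Assume 100 g: 39.03 g F, 60.97 g Sn.
Moles — F: 39.03 / 19.00 = 2.054 mol; Sn: 60.97 / 118.71 = 0.5136 mol
Ratios (÷ 0.5136): F 4.000, Sn 1.000
Ratio ≈ 4:1, so the empirical formula is F4Sn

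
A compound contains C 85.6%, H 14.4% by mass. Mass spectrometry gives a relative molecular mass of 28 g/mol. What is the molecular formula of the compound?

C2H4

Assume 100 g: 85.6 g C, 14.4 g H.
n(C) = 85.6/12.01 = 7.127, n(H) = 14.4/1.008 = 14.29
Smallest is C at 7.127 mol; normalising gives C 1.000, H 2.004
≈ 1:2 → CH2
Empirical-formula mass = 14.03 g/mol
n = 28 / 14.03 = 2.00 ≈ 2
Molecular formula = (CH2)×2 = C2H4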